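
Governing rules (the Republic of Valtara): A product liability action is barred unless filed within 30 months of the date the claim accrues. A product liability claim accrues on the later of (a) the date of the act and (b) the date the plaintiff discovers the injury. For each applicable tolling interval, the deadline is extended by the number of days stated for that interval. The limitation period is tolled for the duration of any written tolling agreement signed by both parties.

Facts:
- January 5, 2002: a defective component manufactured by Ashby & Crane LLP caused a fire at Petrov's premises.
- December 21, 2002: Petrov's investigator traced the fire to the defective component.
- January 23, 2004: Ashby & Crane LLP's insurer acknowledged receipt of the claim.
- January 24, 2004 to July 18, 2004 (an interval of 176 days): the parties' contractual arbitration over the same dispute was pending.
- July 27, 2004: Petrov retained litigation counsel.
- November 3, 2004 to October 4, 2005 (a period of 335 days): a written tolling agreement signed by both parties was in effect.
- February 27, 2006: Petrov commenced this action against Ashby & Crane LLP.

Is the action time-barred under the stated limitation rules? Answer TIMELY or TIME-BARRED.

Taking the later of the act (January 5, 2002) and discovery (December 21, 2002), the claim accrued on December 21, 2002.
The untolled deadline — 30 months after December 21, 2002 — is June 21, 2005.
The written tolling agreement from November 3, 2004 to October 4, 2005 tolled the period for 335 days, extending the deadline to May 22, 2006.
The pending related arbitration from January 24, 2004 to July 18, 2004 does not toll the period, because no stated rule makes a pending arbitration a tolling event.
None of the other events listed affects the running of the period under the stated rules.
The February 27, 2006 filing precedes the May 22, 2006 deadline; the claim is timely.

TIMELY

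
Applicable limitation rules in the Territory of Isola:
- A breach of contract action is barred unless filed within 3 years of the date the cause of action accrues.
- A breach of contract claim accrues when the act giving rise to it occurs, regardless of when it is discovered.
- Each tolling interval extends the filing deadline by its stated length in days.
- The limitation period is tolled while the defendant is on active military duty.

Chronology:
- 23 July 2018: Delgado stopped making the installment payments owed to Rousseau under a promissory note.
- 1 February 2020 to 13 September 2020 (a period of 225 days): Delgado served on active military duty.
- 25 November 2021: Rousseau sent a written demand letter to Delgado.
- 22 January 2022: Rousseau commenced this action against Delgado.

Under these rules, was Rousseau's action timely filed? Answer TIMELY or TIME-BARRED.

TIMELY

The limitation period began to run on 23 July 2018.
The untolled deadline — 3 years after 23 July 2018 — is 23 July 2021.
Because the defendant's active military service ran from 1 February 2020 to 13 September 2020, the deadline is extended by 225 days to 5 March 2022.
The other events in the timeline have no effect on the limitation period under the stated rules.
Filing on 22 January 2022 beat the 5 March 2022 deadline — the action is timely.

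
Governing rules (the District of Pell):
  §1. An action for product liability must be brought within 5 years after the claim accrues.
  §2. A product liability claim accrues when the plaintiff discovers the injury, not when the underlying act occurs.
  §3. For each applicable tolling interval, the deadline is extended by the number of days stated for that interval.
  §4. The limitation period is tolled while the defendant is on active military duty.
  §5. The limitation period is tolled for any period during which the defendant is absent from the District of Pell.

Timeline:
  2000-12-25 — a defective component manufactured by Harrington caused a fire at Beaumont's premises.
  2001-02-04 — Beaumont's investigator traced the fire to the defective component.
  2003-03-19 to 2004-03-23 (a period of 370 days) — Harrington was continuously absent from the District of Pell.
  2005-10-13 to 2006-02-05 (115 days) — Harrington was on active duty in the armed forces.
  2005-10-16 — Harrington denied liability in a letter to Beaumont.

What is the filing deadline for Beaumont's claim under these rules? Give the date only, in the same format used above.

Under the discovery rule, the claim accrued on 2001-02-04, when Beaumont discovered the injury — not on the 2000-12-25 date of the underlying act.
5 years from 2001-02-04 is 2006-02-04.
Because the defendant's absence from the jurisdiction ran from 2003-03-19 to 2004-03-23, the deadline is extended by 370 days to 2007-02-09.
Because the defendant's active military service ran from 2005-10-13 to 2006-02-05, the deadline is extended by 115 days to 2007-06-04.
Nothing else in the chronology tolls or restarts the period.

2007-06-04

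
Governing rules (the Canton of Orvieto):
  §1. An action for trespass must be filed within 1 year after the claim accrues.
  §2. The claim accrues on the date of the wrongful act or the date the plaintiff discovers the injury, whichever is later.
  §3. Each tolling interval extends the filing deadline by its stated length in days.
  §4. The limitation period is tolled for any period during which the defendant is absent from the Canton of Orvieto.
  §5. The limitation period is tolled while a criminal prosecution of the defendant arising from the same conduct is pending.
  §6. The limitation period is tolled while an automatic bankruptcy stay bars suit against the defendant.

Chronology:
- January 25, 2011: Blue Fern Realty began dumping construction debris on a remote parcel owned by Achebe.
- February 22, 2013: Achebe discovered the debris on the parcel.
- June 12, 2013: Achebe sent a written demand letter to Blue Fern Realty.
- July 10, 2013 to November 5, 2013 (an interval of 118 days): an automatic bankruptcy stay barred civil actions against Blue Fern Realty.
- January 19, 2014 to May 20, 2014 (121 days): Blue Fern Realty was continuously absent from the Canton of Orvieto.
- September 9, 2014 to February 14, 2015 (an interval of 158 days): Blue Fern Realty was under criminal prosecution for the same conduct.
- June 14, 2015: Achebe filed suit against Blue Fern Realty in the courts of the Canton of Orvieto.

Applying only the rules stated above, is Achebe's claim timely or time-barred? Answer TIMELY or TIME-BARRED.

Taking the later of the act (January 25, 2011) and discovery (February 22, 2013), the claim accrued on February 22, 2013.
The untolled deadline — 1 year after February 22, 2013 — is February 22, 2014.
The automatic bankruptcy stay from July 10, 2013 to November 5, 2013 tolled the period for 118 days, extending the deadline to June 20, 2014.
The period was tolled for 121 days by the defendant's absence from the jurisdiction (January 19, 2014 to May 20, 2014), pushing the deadline to October 19, 2014.
Because the pending criminal prosecution ran from September 9, 2014 to February 14, 2015, the deadline is extended by 158 days to March 26, 2015.
Nothing else in the chronology tolls or restarts the period.
Filing on June 14, 2015 missed the March 26, 2015 deadline — the action is time-barred.

TIME-BARRED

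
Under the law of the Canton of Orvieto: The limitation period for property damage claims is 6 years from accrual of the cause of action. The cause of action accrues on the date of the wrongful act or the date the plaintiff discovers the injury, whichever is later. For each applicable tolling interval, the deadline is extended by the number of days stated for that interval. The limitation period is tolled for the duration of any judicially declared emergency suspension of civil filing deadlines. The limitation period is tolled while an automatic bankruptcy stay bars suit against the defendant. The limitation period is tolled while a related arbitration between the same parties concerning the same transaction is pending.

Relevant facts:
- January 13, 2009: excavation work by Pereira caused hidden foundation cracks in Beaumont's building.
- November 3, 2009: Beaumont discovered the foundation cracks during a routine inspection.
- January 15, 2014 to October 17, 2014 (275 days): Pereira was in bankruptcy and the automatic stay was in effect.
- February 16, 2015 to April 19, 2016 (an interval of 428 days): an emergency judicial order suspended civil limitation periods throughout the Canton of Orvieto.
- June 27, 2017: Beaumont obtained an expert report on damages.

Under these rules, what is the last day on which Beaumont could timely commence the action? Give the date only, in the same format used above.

October 6, 2017

Taking the later of the act (January 13, 2009) and discovery (November 3, 2009), the claim accrued on November 3, 2009.
Adding the 6 years base period to November 3, 2009 gives a deadline of November 3, 2015, before any tolling.
The period was tolled for 275 days by the automatic bankruptcy stay (January 15, 2014 to October 17, 2014), pushing the deadline to August 4, 2016.
The period was tolled for 428 days by the emergency suspension of filing deadlines (February 16, 2015 to April 19, 2016), pushing the deadline to October 6, 2017.
Nothing else in the chronology tolls or restarts the period.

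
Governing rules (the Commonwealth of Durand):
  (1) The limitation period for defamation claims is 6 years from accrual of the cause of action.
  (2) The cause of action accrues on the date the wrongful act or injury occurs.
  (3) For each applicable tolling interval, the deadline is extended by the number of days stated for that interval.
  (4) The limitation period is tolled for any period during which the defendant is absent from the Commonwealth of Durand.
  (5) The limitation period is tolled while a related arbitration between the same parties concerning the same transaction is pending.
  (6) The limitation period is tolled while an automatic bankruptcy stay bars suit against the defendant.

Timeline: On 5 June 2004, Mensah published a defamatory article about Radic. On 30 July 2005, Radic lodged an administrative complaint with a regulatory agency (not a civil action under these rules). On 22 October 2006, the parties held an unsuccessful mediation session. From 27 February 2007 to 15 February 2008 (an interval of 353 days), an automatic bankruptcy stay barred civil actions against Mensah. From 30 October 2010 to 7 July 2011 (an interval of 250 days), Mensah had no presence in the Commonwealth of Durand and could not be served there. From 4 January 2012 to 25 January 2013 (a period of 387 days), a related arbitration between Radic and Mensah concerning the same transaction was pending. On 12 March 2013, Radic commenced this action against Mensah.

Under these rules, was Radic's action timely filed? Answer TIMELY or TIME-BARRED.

The limitation period began to run on 5 June 2004.
6 years from 5 June 2004 is 5 June 2010.
The period was tolled for 353 days by the automatic bankruptcy stay (27 February 2007 to 15 February 2008), pushing the deadline to 24 May 2011.
The defendant's absence from the jurisdiction from 30 October 2010 to 7 July 2011 tolled the period for 250 days, extending the deadline to 29 January 2012.
The pending related arbitration from 4 January 2012 to 25 January 2013 tolled the period for 387 days, extending the deadline to 19 February 2013.
The other events in the timeline have no effect on the limitation period under the stated rules.
Filing on 12 March 2013 missed the 19 February 2013 deadline — the action is time-barred.

TIME-BARRED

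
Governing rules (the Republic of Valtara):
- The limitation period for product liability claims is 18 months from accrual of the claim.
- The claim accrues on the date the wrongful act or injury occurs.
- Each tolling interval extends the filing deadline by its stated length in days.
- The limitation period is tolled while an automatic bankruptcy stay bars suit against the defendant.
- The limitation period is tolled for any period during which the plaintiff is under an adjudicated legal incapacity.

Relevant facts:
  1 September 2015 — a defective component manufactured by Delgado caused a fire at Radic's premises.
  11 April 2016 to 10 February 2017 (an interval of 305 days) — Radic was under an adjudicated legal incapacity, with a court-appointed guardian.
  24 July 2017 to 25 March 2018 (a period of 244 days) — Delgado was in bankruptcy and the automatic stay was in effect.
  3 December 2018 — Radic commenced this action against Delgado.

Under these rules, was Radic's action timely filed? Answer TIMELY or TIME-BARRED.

The claim accrued on 1 September 2015, the date of the act.
18 months from 1 September 2015 is 1 March 2017.
The plaintiff's legal incapacity from 11 April 2016 to 10 February 2017 tolled the period for 305 days, extending the deadline to 31 December 2017.
Because the automatic bankruptcy stay ran from 24 July 2017 to 25 March 2018, the deadline is extended by 244 days to 1 September 2018.
Radic filed on 3 December 2018, after the 1 September 2018 deadline, so the action is time-barred.

TIME-BARRED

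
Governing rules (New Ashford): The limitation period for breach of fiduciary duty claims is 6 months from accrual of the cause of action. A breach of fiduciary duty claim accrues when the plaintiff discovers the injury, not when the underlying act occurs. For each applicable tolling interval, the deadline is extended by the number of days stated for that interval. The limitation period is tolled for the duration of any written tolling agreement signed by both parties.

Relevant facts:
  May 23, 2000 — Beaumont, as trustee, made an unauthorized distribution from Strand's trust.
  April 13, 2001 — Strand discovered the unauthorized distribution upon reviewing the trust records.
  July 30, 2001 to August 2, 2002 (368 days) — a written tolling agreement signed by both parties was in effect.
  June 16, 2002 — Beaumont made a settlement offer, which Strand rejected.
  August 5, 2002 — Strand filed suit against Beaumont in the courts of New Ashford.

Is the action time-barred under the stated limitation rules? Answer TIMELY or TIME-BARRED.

Under the discovery rule, the claim accrued on April 13, 2001, when Strand discovered the injury — not on the May 23, 2000 date of the underlying act.
6 months from April 13, 2001 is October 13, 2001.
Because the written tolling agreement ran from July 30, 2001 to August 2, 2002, the deadline is extended by 368 days to October 16, 2002.
The other events in the timeline have no effect on the limitation period under the stated rules.
Strand filed on August 5, 2002, before the October 16, 2002 deadline, so the action is timely.

TIMELY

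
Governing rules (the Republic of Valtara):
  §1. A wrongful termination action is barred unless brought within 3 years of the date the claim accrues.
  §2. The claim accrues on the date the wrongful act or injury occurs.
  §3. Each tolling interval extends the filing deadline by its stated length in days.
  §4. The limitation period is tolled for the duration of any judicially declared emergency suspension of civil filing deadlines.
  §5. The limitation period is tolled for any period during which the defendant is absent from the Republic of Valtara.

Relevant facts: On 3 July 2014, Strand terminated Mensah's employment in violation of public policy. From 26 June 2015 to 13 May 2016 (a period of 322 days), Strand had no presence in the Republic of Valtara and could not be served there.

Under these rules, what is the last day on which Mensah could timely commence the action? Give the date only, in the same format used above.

The claim accrued on 3 July 2014, the date of the act.
Adding the 3 years base period to 3 July 2014 gives a deadline of 3 July 2017, before any tolling.
The period was tolled for 322 days by the defendant's absence from the jurisdiction (26 June 2015 to 13 May 2016), pushing the deadline to 21 May 2018.

21 May 2018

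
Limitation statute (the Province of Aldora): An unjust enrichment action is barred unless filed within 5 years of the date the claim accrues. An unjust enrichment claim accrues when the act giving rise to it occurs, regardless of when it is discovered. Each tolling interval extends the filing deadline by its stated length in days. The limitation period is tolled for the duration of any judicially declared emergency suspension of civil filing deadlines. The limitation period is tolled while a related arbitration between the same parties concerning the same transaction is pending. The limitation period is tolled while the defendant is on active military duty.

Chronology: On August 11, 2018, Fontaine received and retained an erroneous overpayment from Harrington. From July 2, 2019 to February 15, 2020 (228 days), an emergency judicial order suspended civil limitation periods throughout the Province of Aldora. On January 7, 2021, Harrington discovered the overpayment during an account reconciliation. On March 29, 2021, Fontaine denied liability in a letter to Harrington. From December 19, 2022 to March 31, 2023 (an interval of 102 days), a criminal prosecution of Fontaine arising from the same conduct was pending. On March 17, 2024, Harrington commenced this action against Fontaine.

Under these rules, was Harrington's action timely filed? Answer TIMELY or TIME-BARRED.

TIMELY

Accrual is governed by the date of the act, so the period began to run on August 11, 2018; the later discovery on January 7, 2021 is irrelevant under the stated rule.
The untolled deadline — 5 years after August 11, 2018 — is August 11, 2023.
The period was tolled for 228 days by the emergency suspension of filing deadlines (July 2, 2019 to February 15, 2020), pushing the deadline to March 26, 2024.
No stated provision tolls the period for a criminal prosecution, so the interval from December 19, 2022 to March 31, 2023 has no effect on the deadline.
Nothing else in the chronology tolls or restarts the period.
Harrington filed on March 17, 2024, before the March 26, 2024 deadline, so the action is timely.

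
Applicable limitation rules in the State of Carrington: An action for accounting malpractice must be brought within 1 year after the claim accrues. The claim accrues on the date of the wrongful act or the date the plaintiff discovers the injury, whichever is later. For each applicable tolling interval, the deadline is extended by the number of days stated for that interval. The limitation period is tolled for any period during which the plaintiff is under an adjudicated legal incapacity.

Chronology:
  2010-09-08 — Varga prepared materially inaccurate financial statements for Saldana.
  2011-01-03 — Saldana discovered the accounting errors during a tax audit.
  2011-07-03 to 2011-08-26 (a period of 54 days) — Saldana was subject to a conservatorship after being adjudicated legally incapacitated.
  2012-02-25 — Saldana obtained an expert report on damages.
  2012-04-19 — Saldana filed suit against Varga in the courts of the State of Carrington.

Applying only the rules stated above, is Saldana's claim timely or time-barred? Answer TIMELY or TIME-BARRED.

Because discovery on 2011-01-03 post-dates the 2010-09-08 act, accrual under the later-of rule falls on 2011-01-03.
Adding the 1 year base period to 2011-01-03 gives a deadline of 2012-01-03, before any tolling.
Because the plaintiff's legal incapacity ran from 2011-07-03 to 2011-08-26, the deadline is extended by 54 days to 2012-02-26.
The other events in the timeline have no effect on the limitation period under the stated rules.
Filing on 2012-04-19 missed the 2012-02-26 deadline — the action is time-barred.

TIME-BARRED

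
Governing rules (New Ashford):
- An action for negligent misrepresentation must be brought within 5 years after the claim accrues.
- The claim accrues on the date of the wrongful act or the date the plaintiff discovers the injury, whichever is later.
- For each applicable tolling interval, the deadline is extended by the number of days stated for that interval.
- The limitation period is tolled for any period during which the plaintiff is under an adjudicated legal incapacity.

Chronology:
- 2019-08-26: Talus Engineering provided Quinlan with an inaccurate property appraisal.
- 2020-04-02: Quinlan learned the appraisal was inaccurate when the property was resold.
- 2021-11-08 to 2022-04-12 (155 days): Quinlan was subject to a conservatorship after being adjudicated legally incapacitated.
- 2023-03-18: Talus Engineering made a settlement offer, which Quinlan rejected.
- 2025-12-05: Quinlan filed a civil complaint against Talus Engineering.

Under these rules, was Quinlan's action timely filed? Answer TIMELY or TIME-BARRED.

TIME-BARRED

Taking the later of the act (2019-08-26) and discovery (2020-04-02), the claim accrued on 2020-04-02.
The untolled deadline — 5 years after 2020-04-02 — is 2025-04-02.
The plaintiff's legal incapacity from 2021-11-08 to 2022-04-12 tolled the period for 155 days, extending the deadline to 2025-09-04.
The other events in the timeline have no effect on the limitation period under the stated rules.
The 2025-12-05 filing falls after the 2025-09-04 deadline; the claim is time-barred.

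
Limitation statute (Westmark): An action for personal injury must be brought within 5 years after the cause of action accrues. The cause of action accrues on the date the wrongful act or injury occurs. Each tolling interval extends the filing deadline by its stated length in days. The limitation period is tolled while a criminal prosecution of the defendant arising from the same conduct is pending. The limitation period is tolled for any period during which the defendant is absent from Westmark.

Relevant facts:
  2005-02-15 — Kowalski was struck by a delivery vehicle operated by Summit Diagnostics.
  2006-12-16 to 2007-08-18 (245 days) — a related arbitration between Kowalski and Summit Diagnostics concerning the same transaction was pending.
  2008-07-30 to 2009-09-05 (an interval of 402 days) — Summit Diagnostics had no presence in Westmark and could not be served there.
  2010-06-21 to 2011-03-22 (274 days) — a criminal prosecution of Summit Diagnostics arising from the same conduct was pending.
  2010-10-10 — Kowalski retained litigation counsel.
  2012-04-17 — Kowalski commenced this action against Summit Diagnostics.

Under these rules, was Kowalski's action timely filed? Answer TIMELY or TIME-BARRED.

TIME-BARRED

The claim accrued on 2005-02-15, when the wrongful act occurred.
The untolled deadline — 5 years after 2005-02-15 — is 2010-02-15.
Because the defendant's absence from the jurisdiction ran from 2008-07-30 to 2009-09-05, the deadline is extended by 402 days to 2011-03-24.
The period was tolled for 274 days by the pending criminal prosecution (2010-06-21 to 2011-03-22), pushing the deadline to 2011-12-23.
No stated provision tolls the period for a pending arbitration, so the interval from 2006-12-16 to 2007-08-18 has no effect on the deadline.
None of the other events listed affects the running of the period under the stated rules.
Filing on 2012-04-17 missed the 2011-12-23 deadline — the action is time-barred.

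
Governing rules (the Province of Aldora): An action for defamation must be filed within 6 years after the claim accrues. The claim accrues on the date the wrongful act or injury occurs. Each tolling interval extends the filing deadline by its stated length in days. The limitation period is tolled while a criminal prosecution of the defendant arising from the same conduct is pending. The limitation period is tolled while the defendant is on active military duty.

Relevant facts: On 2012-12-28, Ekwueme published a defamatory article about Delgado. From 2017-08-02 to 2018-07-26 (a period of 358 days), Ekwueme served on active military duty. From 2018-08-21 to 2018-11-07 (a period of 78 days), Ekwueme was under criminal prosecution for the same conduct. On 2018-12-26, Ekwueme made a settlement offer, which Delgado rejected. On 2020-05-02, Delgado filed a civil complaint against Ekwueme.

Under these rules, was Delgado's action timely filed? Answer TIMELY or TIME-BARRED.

TIME-BARRED

The claim accrued on 2012-12-28, the date of the act.
6 years from 2012-12-28 is 2018-12-28.
The defendant's active military service from 2017-08-02 to 2018-07-26 tolled the period for 358 days, extending the deadline to 2019-12-21.
The pending criminal prosecution from 2018-08-21 to 2018-11-07 tolled the period for 78 days, extending the deadline to 2020-03-08.
The other events in the timeline have no effect on the limitation period under the stated rules.
Delgado filed on 2020-05-02, after the 2020-03-08 deadline, so the action is time-barred.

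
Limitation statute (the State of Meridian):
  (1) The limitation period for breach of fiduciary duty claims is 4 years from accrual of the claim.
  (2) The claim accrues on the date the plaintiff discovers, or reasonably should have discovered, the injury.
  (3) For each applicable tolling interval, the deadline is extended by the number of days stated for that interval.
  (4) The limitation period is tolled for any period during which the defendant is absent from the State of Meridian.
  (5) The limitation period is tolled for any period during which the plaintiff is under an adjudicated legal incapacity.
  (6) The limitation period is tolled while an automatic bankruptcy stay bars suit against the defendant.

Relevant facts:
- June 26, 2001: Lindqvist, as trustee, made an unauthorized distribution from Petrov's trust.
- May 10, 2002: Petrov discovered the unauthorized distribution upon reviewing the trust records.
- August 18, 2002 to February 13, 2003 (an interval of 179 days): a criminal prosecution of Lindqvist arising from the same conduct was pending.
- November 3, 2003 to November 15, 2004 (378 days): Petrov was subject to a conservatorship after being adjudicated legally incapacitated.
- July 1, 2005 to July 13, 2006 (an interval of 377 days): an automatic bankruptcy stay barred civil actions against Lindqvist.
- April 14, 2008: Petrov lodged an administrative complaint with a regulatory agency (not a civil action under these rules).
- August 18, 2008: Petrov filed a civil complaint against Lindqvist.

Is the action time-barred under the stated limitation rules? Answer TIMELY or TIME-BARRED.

TIME-BARRED

Accrual is tied to discovery, so the period began on May 10, 2002 rather than on June 26, 2001 when the act occurred.
Adding the 4 years base period to May 10, 2002 gives a deadline of May 10, 2006, before any tolling.
Because the plaintiff's legal incapacity ran from November 3, 2003 to November 15, 2004, the deadline is extended by 378 days to May 23, 2007.
The automatic bankruptcy stay from July 1, 2005 to July 13, 2006 tolled the period for 377 days, extending the deadline to June 3, 2008.
Although a criminal prosecution ran from August 18, 2002 to February 13, 2003, the stated rules do not make that a tolling event, so it is disregarded.
The other events in the timeline have no effect on the limitation period under the stated rules.
Filing on August 18, 2008 missed the June 3, 2008 deadline — the action is time-barred.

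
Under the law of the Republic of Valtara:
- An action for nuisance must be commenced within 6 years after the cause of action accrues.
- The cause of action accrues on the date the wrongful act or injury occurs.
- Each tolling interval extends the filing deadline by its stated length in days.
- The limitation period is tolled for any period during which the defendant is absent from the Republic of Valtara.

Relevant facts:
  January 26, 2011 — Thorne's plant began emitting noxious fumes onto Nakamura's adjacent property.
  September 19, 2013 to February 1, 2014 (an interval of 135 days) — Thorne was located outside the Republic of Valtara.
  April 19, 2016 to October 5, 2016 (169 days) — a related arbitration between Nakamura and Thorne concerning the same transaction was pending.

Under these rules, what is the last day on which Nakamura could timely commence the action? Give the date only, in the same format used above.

June 10, 2017

The claim accrued on January 26, 2011, when the wrongful act occurred.
6 years from January 26, 2011 is January 26, 2017.
Because the defendant's absence from the jurisdiction ran from September 19, 2013 to February 1, 2014, the deadline is extended by 135 days to June 10, 2017.
Although a pending arbitration ran from April 19, 2016 to October 5, 2016, the stated rules do not make that a tolling event, so it is disregarded.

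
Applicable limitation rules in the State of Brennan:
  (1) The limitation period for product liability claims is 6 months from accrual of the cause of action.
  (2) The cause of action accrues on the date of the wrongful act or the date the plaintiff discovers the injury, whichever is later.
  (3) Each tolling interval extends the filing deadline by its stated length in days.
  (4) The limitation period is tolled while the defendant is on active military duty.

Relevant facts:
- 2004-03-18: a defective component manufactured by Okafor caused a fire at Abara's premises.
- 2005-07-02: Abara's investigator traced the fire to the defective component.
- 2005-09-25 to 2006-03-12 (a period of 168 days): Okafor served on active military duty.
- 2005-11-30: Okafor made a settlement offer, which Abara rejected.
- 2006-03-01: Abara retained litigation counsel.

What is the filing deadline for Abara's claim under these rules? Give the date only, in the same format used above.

2006-06-19

Because discovery on 2005-07-02 post-dates the 2004-03-18 act, accrual under the later-of rule falls on 2005-07-02.
6 months from 2005-07-02 is 2006-01-02.
The period was tolled for 168 days by the defendant's active military service (2005-09-25 to 2006-03-12), pushing the deadline to 2006-06-19.
The other events in the timeline have no effect on the limitation period under the stated rules.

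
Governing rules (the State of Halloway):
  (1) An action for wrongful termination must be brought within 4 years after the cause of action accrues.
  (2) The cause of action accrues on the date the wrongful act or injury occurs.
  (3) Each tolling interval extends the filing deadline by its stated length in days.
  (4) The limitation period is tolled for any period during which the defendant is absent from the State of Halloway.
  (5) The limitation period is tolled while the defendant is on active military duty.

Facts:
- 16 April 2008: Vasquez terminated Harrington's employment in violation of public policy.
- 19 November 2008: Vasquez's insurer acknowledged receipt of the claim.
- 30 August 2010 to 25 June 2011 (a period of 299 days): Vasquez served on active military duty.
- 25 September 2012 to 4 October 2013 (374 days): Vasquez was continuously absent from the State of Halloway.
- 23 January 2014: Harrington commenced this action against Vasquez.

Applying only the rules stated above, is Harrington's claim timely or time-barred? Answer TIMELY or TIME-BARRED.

TIMELY

The limitation period began to run on 16 April 2008.
The untolled deadline — 4 years after 16 April 2008 — is 16 April 2012.
Because the defendant's active military service ran from 30 August 2010 to 25 June 2011, the deadline is extended by 299 days to 9 February 2013.
The period was tolled for 374 days by the defendant's absence from the jurisdiction (25 September 2012 to 4 October 2013), pushing the deadline to 18 February 2014.
Nothing else in the chronology tolls or restarts the period.
The 23 January 2014 filing precedes the 18 February 2014 deadline; the claim is timely.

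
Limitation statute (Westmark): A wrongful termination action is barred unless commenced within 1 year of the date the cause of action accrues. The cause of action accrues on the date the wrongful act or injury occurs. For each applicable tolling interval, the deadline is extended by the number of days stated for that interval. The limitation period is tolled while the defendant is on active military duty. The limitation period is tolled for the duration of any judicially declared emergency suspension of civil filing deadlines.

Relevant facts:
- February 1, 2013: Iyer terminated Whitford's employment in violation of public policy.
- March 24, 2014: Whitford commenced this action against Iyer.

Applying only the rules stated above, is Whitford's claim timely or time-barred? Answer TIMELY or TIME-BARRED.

TIME-BARRED

The limitation period began to run on February 1, 2013.
The untolled deadline — 1 year after February 1, 2013 — is February 1, 2014.
The March 24, 2014 filing falls after the February 1, 2014 deadline; the claim is time-barred.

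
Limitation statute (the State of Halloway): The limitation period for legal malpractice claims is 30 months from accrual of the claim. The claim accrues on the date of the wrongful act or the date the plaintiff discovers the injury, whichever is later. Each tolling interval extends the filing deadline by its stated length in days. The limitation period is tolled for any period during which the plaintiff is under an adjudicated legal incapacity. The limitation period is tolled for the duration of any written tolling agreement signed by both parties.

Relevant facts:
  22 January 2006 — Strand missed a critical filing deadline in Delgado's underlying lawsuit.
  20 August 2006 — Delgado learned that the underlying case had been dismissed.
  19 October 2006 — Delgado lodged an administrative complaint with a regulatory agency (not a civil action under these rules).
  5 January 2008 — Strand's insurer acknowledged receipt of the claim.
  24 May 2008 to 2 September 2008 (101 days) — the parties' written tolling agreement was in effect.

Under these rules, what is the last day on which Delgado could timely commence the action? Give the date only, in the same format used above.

Taking the later of the act (22 January 2006) and discovery (20 August 2006), the claim accrued on 20 August 2006.
Adding the 30 months base period to 20 August 2006 gives a deadline of 20 February 2009, before any tolling.
Because the written tolling agreement ran from 24 May 2008 to 2 September 2008, the deadline is extended by 101 days to 1 June 2009.
None of the other events listed affects the running of the period under the stated rules.

1 June 2009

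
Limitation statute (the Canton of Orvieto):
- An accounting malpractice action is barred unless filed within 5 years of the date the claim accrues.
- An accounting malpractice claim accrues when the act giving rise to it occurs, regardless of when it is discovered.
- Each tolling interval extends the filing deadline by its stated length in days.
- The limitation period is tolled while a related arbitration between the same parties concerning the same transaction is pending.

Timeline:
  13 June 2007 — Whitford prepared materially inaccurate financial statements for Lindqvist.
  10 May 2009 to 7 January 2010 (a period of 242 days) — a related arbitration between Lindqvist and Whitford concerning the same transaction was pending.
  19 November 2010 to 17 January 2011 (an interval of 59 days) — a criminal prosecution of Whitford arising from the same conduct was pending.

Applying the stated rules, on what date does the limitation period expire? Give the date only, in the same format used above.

The claim accrued on 13 June 2007, the date of the act.
Adding the 5 years base period to 13 June 2007 gives a deadline of 13 June 2012, before any tolling.
The pending related arbitration from 10 May 2009 to 7 January 2010 tolled the period for 242 days, extending the deadline to 10 February 2013.
Although a criminal prosecution ran from 19 November 2010 to 17 January 2011, the stated rules do not make that a tolling event, so it is disregarded.

10 February 2013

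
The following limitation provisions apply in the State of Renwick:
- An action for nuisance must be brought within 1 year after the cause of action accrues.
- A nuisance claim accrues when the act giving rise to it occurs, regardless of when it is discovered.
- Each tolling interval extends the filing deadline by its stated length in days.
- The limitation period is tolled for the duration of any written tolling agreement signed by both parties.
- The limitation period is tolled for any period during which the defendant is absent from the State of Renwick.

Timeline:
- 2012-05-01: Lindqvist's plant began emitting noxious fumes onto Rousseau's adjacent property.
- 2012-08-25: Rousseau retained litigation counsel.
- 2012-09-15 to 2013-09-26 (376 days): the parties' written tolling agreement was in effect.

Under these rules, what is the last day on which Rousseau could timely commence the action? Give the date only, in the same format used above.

The limitation period began to run on 2012-05-01.
Adding the 1 year base period to 2012-05-01 gives a deadline of 2013-05-01, before any tolling.
The period was tolled for 376 days by the written tolling agreement (2012-09-15 to 2013-09-26), pushing the deadline to 2014-05-12.
Nothing else in the chronology tolls or restarts the period.

2014-05-12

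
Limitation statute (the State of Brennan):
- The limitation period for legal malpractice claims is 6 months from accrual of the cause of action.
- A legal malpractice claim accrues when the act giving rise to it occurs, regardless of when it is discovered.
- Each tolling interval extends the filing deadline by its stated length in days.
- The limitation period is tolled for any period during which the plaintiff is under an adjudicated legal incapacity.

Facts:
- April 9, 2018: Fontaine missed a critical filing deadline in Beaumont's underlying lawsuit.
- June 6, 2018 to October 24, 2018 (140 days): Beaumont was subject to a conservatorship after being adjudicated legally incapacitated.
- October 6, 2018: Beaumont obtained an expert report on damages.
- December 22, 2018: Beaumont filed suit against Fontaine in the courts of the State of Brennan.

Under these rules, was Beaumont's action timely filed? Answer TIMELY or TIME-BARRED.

TIMELY

The cause of action accrued on April 9, 2018, the date of the act.
The untolled deadline — 6 months after April 9, 2018 — is October 9, 2018.
The plaintiff's legal incapacity from June 6, 2018 to October 24, 2018 tolled the period for 140 days, extending the deadline to February 26, 2019.
Nothing else in the chronology tolls or restarts the period.
Beaumont filed on December 22, 2018, before the February 26, 2019 deadline, so the action is timely.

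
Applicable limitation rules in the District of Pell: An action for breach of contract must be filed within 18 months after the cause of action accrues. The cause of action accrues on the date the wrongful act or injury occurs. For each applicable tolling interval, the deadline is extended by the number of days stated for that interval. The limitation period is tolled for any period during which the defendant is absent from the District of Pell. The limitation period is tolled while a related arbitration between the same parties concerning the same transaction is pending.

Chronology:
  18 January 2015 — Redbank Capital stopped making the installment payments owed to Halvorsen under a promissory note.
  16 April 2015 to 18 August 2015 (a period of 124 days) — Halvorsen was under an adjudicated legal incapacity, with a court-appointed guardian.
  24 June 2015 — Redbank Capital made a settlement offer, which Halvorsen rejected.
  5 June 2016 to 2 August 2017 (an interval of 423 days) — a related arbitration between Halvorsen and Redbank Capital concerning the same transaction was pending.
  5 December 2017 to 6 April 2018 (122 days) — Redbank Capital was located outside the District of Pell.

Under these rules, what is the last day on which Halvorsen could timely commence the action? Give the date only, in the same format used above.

The cause of action accrued on 18 January 2015, the date of the act.
Adding the 18 months base period to 18 January 2015 gives a deadline of 18 July 2016, before any tolling.
The period was tolled for 423 days by the pending related arbitration (5 June 2016 to 2 August 2017), pushing the deadline to 14 September 2017.
By the time the defendant's absence from the jurisdiction began on 5 December 2017, the limitation period had already expired on 14 September 2017; that interval cannot revive it.
Although the plaintiff's incapacity ran from 16 April 2015 to 18 August 2015, the stated rules do not make that a tolling event, so it is disregarded.
None of the other events listed affects the running of the period under the stated rules.

14 September 2017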